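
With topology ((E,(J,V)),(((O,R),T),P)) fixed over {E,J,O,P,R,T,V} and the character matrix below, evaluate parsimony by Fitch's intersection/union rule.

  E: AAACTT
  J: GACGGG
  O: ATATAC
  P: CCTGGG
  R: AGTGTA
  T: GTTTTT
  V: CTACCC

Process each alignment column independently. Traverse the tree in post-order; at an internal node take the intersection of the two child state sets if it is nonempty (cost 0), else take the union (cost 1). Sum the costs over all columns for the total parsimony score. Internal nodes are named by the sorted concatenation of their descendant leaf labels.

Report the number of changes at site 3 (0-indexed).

4

site 0, node JV: J={G} ∪ V={C} → {C,G} (+1)
site 0, node EJV: E={A} ∪ JV={C,G} → {A,C,G} (+1)
site 0, node OR: O={A} ∩ R={A} → {A} (+0)
site 0, node ORT: OR={A} ∪ T={G} → {A,G} (+1)
site 0, node OPRT: ORT={A,G} ∪ P={C} → {A,C,G} (+1)
site 0, node EJOPRTV: EJV={A,C,G} ∩ OPRT={A,C,G} → {A,C,G} (+0)
site 1, node JV: J={A} ∪ V={T} → {A,T} (+1)
site 1, node EJV: E={A} ∩ JV={A,T} → {A} (+0)
site 1, node OR: O={T} ∪ R={G} → {G,T} (+1)
site 1, node ORT: OR={G,T} ∩ T={T} → {T} (+0)
site 1, node OPRT: ORT={T} ∪ P={C} → {C,T} (+1)
site 1, node EJOPRTV: EJV={A} ∪ OPRT={C,T} → {A,C,T} (+1)
site 2, node JV: J={C} ∪ V={A} → {A,C} (+1)
site 2, node EJV: E={A} ∩ JV={A,C} → {A} (+0)
site 2, node OR: O={A} ∪ R={T} → {A,T} (+1)
site 2, node ORT: OR={A,T} ∩ T={T} → {T} (+0)
site 2, node OPRT: ORT={T} ∩ P={T} → {T} (+0)
site 2, node EJOPRTV: EJV={A} ∪ OPRT={T} → {A,T} (+1)
site 3, node JV: J={G} ∪ V={C} → {C,G} (+1)
site 3, node EJV: E={C} ∩ JV={C,G} → {C} (+0)
site 3, node OR: O={T} ∪ R={G} → {G,T} (+1)
site 3, node ORT: OR={G,T} ∩ T={T} → {T} (+0)
site 3, node OPRT: ORT={T} ∪ P={G} → {G,T} (+1)
site 3, node EJOPRTV: EJV={C} ∪ OPRT={G,T} → {C,G,T} (+1)
site 4, node JV: J={G} ∪ V={C} → {C,G} (+1)
site 4, node EJV: E={T} ∪ JV={C,G} → {C,G,T} (+1)
site 4, node OR: O={A} ∪ R={T} → {A,T} (+1)
site 4, node ORT: OR={A,T} ∩ T={T} → {T} (+0)
site 4, node OPRT: ORT={T} ∪ P={G} → {G,T} (+1)
site 4, node EJOPRTV: EJV={C,G,T} ∩ OPRT={G,T} → {G,T} (+0)
site 5, node JV: J={G} ∪ V={C} → {C,G} (+1)
site 5, node EJV: E={T} ∪ JV={C,G} → {C,G,T} (+1)
site 5, node OR: O={C} ∪ R={A} → {A,C} (+1)
site 5, node ORT: OR={A,C} ∪ T={T} → {A,C,T} (+1)
site 5, node OPRT: ORT={A,C,T} ∪ P={G} → {A,C,G,T} (+1)
site 5, node EJOPRTV: EJV={C,G,T} ∩ OPRT={A,C,G,T} → {C,G,T} (+0)
per-site changes: [4, 4, 3, 4, 4, 5]; total = 24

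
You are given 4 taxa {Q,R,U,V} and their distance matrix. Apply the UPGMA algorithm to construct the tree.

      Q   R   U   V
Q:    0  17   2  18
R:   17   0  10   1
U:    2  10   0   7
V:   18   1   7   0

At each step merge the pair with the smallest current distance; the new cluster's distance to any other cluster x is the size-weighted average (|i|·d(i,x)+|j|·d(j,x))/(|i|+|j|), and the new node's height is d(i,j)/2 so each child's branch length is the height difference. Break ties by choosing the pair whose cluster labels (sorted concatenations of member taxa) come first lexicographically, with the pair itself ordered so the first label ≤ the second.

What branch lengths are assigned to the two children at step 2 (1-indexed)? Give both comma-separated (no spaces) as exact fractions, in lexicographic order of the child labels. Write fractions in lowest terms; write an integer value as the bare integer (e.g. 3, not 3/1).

1,1

step 1: merge (R,V) at d=1; branch lengths R→1/2, V→1/2; new cluster RV
  updated: d(Q,RV)=35/2, d(RV,U)=17/2
step 2: merge (Q,U) at d=2; branch lengths Q→1, U→1; new cluster QU
  updated: d(QU,RV)=13
step 3: merge (QU,RV) at d=13; branch lengths QU→11/2, RV→6; new cluster QRUV
final tree: ((Q:1,U:1):11/2,(R:1/2,V:1/2):6)
total length: 29/2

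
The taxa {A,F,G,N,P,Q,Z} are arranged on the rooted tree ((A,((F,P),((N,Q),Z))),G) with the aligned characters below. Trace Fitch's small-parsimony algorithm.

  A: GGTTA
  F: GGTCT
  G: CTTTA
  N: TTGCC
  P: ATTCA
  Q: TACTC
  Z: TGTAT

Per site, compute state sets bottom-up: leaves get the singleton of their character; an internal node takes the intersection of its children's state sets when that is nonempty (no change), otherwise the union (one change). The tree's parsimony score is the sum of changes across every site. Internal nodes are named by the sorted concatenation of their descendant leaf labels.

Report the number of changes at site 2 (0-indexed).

FP@0: {G} ∪ {A} = {A,G} (union, +1)
NQ@0: {T} ∩ {T} = {T} (intersection, +0)
NQZ@0: {T} ∩ {T} = {T} (intersection, +0)
FNPQZ@0: {A,G} ∪ {T} = {A,G,T} (union, +1)
AFNPQZ@0: {G} ∩ {A,G,T} = {G} (intersection, +0)
AFGNPQZ@0: {G} ∪ {C} = {C,G} (union, +1)
FP@1: {G} ∪ {T} = {G,T} (union, +1)
NQ@1: {T} ∪ {A} = {A,T} (union, +1)
NQZ@1: {A,T} ∪ {G} = {A,G,T} (union, +1)
FNPQZ@1: {G,T} ∩ {A,G,T} = {G,T} (intersection, +0)
AFNPQZ@1: {G} ∩ {G,T} = {G} (intersection, +0)
AFGNPQZ@1: {G} ∪ {T} = {G,T} (union, +1)
FP@2: {T} ∩ {T} = {T} (intersection, +0)
NQ@2: {G} ∪ {C} = {C,G} (union, +1)
NQZ@2: {C,G} ∪ {T} = {C,G,T} (union, +1)
FNPQZ@2: {T} ∩ {C,G,T} = {T} (intersection, +0)
AFNPQZ@2: {T} ∩ {T} = {T} (intersection, +0)
AFGNPQZ@2: {T} ∩ {T} = {T} (intersection, +0)
FP@3: {C} ∩ {C} = {C} (intersection, +0)
NQ@3: {C} ∪ {T} = {C,T} (union, +1)
NQZ@3: {C,T} ∪ {A} = {A,C,T} (union, +1)
FNPQZ@3: {C} ∩ {A,C,T} = {C} (intersection, +0)
AFNPQZ@3: {T} ∪ {C} = {C,T} (union, +1)
AFGNPQZ@3: {C,T} ∩ {T} = {T} (intersection, +0)
FP@4: {T} ∪ {A} = {A,T} (union, +1)
NQ@4: {C} ∩ {C} = {C} (intersection, +0)
NQZ@4: {C} ∪ {T} = {C,T} (union, +1)
FNPQZ@4: {A,T} ∩ {C,T} = {T} (intersection, +0)
AFNPQZ@4: {A} ∪ {T} = {A,T} (union, +1)
AFGNPQZ@4: {A,T} ∩ {A} = {A} (intersection, +0)
per-site changes: [3, 4, 2, 3, 3]; total = 15

2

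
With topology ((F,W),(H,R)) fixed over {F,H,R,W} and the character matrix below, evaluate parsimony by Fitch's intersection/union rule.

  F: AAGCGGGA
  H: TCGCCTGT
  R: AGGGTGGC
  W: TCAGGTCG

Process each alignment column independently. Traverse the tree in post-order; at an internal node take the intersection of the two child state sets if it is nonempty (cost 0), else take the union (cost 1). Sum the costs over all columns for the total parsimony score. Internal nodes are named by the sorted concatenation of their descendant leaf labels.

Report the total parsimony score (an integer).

site 0, node FW: F={A} ∪ W={T} → {A,T} (+1)
site 0, node HR: H={T} ∪ R={A} → {A,T} (+1)
site 0, node FHRW: FW={A,T} ∩ HR={A,T} → {A,T} (+0)
site 1, node FW: F={A} ∪ W={C} → {A,C} (+1)
site 1, node HR: H={C} ∪ R={G} → {C,G} (+1)
site 1, node FHRW: FW={A,C} ∩ HR={C,G} → {C} (+0)
site 2, node FW: F={G} ∪ W={A} → {A,G} (+1)
site 2, node HR: H={G} ∩ R={G} → {G} (+0)
site 2, node FHRW: FW={A,G} ∩ HR={G} → {G} (+0)
site 3, node FW: F={C} ∪ W={G} → {C,G} (+1)
site 3, node HR: H={C} ∪ R={G} → {C,G} (+1)
site 3, node FHRW: FW={C,G} ∩ HR={C,G} → {C,G} (+0)
site 4, node FW: F={G} ∩ W={G} → {G} (+0)
site 4, node HR: H={C} ∪ R={T} → {C,T} (+1)
site 4, node FHRW: FW={G} ∪ HR={C,T} → {C,G,T} (+1)
site 5, node FW: F={G} ∪ W={T} → {G,T} (+1)
site 5, node HR: H={T} ∪ R={G} → {G,T} (+1)
site 5, node FHRW: FW={G,T} ∩ HR={G,T} → {G,T} (+0)
site 6, node FW: F={G} ∪ W={C} → {C,G} (+1)
site 6, node HR: H={G} ∩ R={G} → {G} (+0)
site 6, node FHRW: FW={C,G} ∩ HR={G} → {G} (+0)
site 7, node FW: F={A} ∪ W={G} → {A,G} (+1)
site 7, node HR: H={T} ∪ R={C} → {C,T} (+1)
site 7, node FHRW: FW={A,G} ∪ HR={C,T} → {A,C,G,T} (+1)
per-site changes: [2, 2, 1, 2, 2, 2, 1, 3]; total = 15

15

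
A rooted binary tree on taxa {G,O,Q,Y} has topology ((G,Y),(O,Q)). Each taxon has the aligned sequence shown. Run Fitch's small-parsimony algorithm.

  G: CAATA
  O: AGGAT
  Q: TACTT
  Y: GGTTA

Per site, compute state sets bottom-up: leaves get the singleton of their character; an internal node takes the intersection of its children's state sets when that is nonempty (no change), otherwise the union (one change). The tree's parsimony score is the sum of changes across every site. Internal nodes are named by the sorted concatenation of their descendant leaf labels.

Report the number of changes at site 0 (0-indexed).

3

GY@0: {C} ∪ {G} = {C,G} (union, +1)
OQ@0: {A} ∪ {T} = {A,T} (union, +1)
GOQY@0: {C,G} ∪ {A,T} = {A,C,G,T} (union, +1)
GY@1: {A} ∪ {G} = {A,G} (union, +1)
OQ@1: {G} ∪ {A} = {A,G} (union, +1)
GOQY@1: {A,G} ∩ {A,G} = {A,G} (intersection, +0)
GY@2: {A} ∪ {T} = {A,T} (union, +1)
OQ@2: {G} ∪ {C} = {C,G} (union, +1)
GOQY@2: {A,T} ∪ {C,G} = {A,C,G,T} (union, +1)
GY@3: {T} ∩ {T} = {T} (intersection, +0)
OQ@3: {A} ∪ {T} = {A,T} (union, +1)
GOQY@3: {T} ∩ {A,T} = {T} (intersection, +0)
GY@4: {A} ∩ {A} = {A} (intersection, +0)
OQ@4: {T} ∩ {T} = {T} (intersection, +0)
GOQY@4: {A} ∪ {T} = {A,T} (union, +1)
per-site changes: [3, 2, 3, 1, 1]; total = 10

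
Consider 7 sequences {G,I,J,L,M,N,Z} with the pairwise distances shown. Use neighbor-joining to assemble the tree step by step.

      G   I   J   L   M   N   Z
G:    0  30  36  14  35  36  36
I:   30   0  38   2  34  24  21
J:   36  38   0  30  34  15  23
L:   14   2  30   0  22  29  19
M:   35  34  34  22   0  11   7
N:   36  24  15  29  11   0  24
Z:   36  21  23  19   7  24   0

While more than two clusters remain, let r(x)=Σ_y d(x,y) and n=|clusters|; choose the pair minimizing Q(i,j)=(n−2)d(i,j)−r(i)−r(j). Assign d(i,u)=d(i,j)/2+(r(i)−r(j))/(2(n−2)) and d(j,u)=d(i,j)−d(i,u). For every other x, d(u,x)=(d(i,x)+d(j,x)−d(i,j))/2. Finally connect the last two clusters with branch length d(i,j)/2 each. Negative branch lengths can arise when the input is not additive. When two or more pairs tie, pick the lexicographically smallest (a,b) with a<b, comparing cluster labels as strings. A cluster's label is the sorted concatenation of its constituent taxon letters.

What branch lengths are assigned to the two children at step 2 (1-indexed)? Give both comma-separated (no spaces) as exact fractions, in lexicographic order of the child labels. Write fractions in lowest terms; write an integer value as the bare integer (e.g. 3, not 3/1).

1. join I+L (d=2, Q=-255) ⇒ IL; edges |I|=43/10, |L|=-23/10
  updated: d(G,IL)=21, d(IL,J)=33, d(IL,M)=27, d(IL,N)=51/2, d(IL,Z)=19
2. join G+IL (d=21, Q=-411/2) ⇒ GIL; edges |G|=245/16, |IL|=91/16
  updated: d(GIL,J)=24, d(GIL,M)=41/2, d(GIL,N)=81/4, d(GIL,Z)=17
3. join M+Z (d=7, Q=-245/2) ⇒ MZ; edges |M|=15/4, |Z|=13/4
  updated: d(GIL,MZ)=61/4, d(J,MZ)=25, d(MZ,N)=14
4. join GIL+MZ (d=61/4, Q=-333/4) ⇒ GILMZ; edges |GIL|=143/16, |MZ|=101/16
  updated: d(GILMZ,J)=135/8, d(GILMZ,N)=19/2
5. join GILMZ+J (d=135/8, Q=-331/8) ⇒ GIJLMZ; edges |GILMZ|=91/16, |J|=179/16
  updated: d(GIJLMZ,N)=61/16
6. join GIJLMZ+N (d=61/16) ⇒ GIJLMNZ; edges |GIJLMZ|=61/32, |N|=61/32
final tree: ((((G:245/16,(I:43/10,L:-23/10):91/16):143/16,(M:15/4,Z:13/4):101/16):91/16,J:179/16):61/32,N:61/32)
total length: 1055/16

245/16,91/16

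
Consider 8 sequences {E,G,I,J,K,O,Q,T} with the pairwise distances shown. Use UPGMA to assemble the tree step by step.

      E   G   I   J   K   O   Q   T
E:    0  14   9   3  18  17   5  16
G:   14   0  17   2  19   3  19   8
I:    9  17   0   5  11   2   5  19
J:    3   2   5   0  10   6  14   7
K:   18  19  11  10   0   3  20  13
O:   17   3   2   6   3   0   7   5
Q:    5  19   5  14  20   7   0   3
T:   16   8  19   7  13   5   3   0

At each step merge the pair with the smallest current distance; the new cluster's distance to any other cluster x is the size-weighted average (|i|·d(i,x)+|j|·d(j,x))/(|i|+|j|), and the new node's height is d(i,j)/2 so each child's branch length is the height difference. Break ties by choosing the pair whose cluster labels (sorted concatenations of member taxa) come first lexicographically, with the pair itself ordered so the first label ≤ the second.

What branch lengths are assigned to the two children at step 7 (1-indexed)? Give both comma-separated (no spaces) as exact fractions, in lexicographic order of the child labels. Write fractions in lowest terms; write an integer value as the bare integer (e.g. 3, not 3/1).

step 1: merge (G,J) at d=2; branch lengths G→1, J→1; new cluster GJ
  updated: d(E,GJ)=17/2, d(GJ,I)=11, d(GJ,K)=29/2, d(GJ,O)=9/2, d(GJ,Q)=33/2, d(GJ,T)=15/2
step 2: merge (I,O) at d=2; branch lengths I→1, O→1; new cluster IO
  updated: d(E,IO)=13, d(GJ,IO)=31/4, d(IO,K)=7, d(IO,Q)=6, d(IO,T)=12
step 3: merge (Q,T) at d=3; branch lengths Q→3/2, T→3/2; new cluster QT
  updated: d(E,QT)=21/2, d(GJ,QT)=12, d(IO,QT)=9, d(K,QT)=33/2
step 4: merge (IO,K) at d=7; branch lengths IO→5/2, K→7/2; new cluster IKO
  updated: d(E,IKO)=44/3, d(GJ,IKO)=10, d(IKO,QT)=23/2
step 5: merge (E,GJ) at d=17/2; branch lengths E→17/4, GJ→13/4; new cluster EGJ
  updated: d(EGJ,IKO)=104/9, d(EGJ,QT)=23/2
step 6: merge (EGJ,QT) at d=23/2; branch lengths EGJ→3/2, QT→17/4; new cluster EGJQT
  updated: d(EGJQT,IKO)=173/15
step 7: merge (EGJQT,IKO) at d=173/15; branch lengths EGJQT→1/60, IKO→34/15; new cluster EGIJKOQT
final tree: (((E:17/4,(G:1,J:1):13/4):3/2,(Q:3/2,T:3/2):17/4):1/60,((I:1,O:1):5/2,K:7/2):34/15)
total length: 428/15

1/60,34/15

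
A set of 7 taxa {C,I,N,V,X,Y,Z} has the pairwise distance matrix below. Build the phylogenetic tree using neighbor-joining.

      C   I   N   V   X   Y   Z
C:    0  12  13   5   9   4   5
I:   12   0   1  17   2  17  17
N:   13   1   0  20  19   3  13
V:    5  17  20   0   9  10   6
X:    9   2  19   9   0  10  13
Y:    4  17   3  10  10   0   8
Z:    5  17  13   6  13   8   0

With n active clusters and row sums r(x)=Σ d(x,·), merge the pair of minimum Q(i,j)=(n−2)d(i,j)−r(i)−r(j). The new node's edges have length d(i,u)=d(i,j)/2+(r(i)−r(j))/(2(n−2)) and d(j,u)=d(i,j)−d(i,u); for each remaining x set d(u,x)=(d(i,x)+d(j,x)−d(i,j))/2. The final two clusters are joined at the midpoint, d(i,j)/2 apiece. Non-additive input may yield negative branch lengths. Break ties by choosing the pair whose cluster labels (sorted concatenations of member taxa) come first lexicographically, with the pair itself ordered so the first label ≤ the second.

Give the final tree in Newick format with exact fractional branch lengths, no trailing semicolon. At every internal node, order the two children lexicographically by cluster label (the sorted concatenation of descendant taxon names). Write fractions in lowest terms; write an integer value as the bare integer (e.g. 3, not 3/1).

(((C:15/32,(((I:1/5,N:4/5):53/8,X:27/8):5/2,Y:9/4):61/32):49/32,V:103/32):89/64,Z:89/64)

iteration 1: select I,N (d=1, Q=-130); attach at lengths (1/5, 4/5); label the merged cluster IN
  updated: d(C,IN)=12, d(IN,V)=18, d(IN,X)=10, d(IN,Y)=19/2, d(IN,Z)=29/2
iteration 2: select IN,X (d=10, Q=-75); attach at lengths (53/8, 27/8); label the merged cluster INX
  updated: d(C,INX)=11/2, d(INX,V)=17/2, d(INX,Y)=19/4, d(INX,Z)=35/4
iteration 3: select INX,Y (d=19/4, Q=-40); attach at lengths (5/2, 9/4); label the merged cluster INXY
  updated: d(C,INXY)=19/8, d(INXY,V)=55/8, d(INXY,Z)=6
iteration 4: select C,INXY (d=19/8, Q=-183/8); attach at lengths (15/32, 61/32); label the merged cluster CINXY
  updated: d(CINXY,V)=19/4, d(CINXY,Z)=69/16
iteration 5: select CINXY,V (d=19/4, Q=-241/16); attach at lengths (49/32, 103/32); label the merged cluster CINVXY
  updated: d(CINVXY,Z)=89/32
iteration 6: select CINVXY,Z (d=89/32); attach at lengths (89/64, 89/64); label the merged cluster CINVXYZ
final tree: (((C:15/32,(((I:1/5,N:4/5):53/8,X:27/8):5/2,Y:9/4):61/32):49/32,V:103/32):89/64,Z:89/64)
total length: 821/32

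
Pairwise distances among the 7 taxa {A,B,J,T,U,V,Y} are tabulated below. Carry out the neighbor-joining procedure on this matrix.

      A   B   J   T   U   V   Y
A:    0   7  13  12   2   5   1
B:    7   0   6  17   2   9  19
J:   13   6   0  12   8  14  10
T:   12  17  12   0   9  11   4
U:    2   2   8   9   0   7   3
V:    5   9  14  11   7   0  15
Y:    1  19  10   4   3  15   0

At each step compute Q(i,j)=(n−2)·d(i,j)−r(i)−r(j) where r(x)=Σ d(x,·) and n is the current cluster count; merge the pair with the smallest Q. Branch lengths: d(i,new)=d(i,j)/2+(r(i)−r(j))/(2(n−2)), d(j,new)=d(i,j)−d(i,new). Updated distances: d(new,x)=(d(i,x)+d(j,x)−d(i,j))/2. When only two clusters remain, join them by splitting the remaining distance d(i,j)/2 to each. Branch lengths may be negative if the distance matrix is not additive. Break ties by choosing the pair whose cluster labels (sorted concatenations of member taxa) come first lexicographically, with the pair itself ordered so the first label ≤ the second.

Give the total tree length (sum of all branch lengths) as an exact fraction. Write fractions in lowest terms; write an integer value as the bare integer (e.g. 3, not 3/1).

iteration 1: select T,Y (d=4, Q=-97); attach at lengths (33/10, 7/10); label the merged cluster TY
  updated: d(A,TY)=9/2, d(B,TY)=16, d(J,TY)=9, d(TY,U)=4, d(TY,V)=11
iteration 2: select B,J (d=6, Q=-66); attach at lengths (7/4, 17/4); label the merged cluster BJ
  updated: d(A,BJ)=7, d(BJ,TY)=19/2, d(BJ,U)=2, d(BJ,V)=17/2
iteration 3: select BJ,U (d=2, Q=-36); attach at lengths (3, -1); label the merged cluster BJU
  updated: d(A,BJU)=7/2, d(BJU,TY)=23/4, d(BJU,V)=27/4
iteration 4: select A,V (d=5, Q=-103/4); attach at lengths (1/16, 79/16); label the merged cluster AV
  updated: d(AV,BJU)=21/8, d(AV,TY)=21/4
iteration 5: select AV,BJU (d=21/8, Q=-109/8); attach at lengths (17/16, 25/16); label the merged cluster ABJUV
  updated: d(ABJUV,TY)=67/16
iteration 6: select ABJUV,TY (d=67/16); attach at lengths (67/32, 67/32); label the merged cluster ABJTUVY
final tree: (((A:1/16,V:79/16):17/16,((B:7/4,J:17/4):3,U:-1):25/16):67/32,(T:33/10,Y:7/10):67/32)
total length: 381/16

381/16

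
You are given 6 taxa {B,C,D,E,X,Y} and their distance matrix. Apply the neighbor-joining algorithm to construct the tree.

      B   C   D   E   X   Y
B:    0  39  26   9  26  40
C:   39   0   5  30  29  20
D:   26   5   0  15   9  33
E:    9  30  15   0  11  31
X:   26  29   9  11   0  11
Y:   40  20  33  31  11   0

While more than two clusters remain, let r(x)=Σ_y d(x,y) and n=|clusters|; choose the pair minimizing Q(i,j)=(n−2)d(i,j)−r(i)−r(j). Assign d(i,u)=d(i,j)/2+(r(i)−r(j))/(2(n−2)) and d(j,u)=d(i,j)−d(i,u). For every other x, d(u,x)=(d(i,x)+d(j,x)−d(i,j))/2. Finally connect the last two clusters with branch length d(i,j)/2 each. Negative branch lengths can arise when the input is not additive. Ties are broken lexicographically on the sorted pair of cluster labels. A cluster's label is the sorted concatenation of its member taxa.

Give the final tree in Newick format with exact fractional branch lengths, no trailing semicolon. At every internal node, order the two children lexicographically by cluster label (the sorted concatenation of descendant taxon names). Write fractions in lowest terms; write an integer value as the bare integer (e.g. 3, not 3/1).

((((B:10,E:-1):91/8,(C:6,D:-1):73/8):45/8,X:-5/8):93/16,Y:93/16)

iteration 1: select B,E (d=9, Q=-200); attach at lengths (10, -1); label the merged cluster BE
  updated: d(BE,C)=30, d(BE,D)=16, d(BE,X)=14, d(BE,Y)=31
iteration 2: select C,D (d=5, Q=-132); attach at lengths (6, -1); label the merged cluster CD
  updated: d(BE,CD)=41/2, d(CD,X)=33/2, d(CD,Y)=24
iteration 3: select BE,CD (d=41/2, Q=-171/2); attach at lengths (91/8, 73/8); label the merged cluster BCDE
  updated: d(BCDE,X)=5, d(BCDE,Y)=69/4
iteration 4: select BCDE,X (d=5, Q=-133/4); attach at lengths (45/8, -5/8); label the merged cluster BCDEX
  updated: d(BCDEX,Y)=93/8
iteration 5: select BCDEX,Y (d=93/8); attach at lengths (93/16, 93/16); label the merged cluster BCDEXY
final tree: ((((B:10,E:-1):91/8,(C:6,D:-1):73/8):45/8,X:-5/8):93/16,Y:93/16)
total length: 409/8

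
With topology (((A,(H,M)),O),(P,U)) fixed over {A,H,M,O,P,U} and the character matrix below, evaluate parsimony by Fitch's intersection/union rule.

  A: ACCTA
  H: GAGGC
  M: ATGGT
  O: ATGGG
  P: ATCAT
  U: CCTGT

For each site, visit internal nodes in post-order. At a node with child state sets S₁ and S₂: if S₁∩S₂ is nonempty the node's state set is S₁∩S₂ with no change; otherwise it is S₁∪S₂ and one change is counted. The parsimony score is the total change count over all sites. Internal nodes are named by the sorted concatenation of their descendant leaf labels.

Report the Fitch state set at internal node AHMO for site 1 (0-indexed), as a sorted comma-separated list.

T

HM@0: {G} ∪ {A} = {A,G} (union, +1)
AHM@0: {A} ∩ {A,G} = {A} (intersection, +0)
AHMO@0: {A} ∩ {A} = {A} (intersection, +0)
PU@0: {A} ∪ {C} = {A,C} (union, +1)
AHMOPU@0: {A} ∩ {A,C} = {A} (intersection, +0)
HM@1: {A} ∪ {T} = {A,T} (union, +1)
AHM@1: {C} ∪ {A,T} = {A,C,T} (union, +1)
AHMO@1: {A,C,T} ∩ {T} = {T} (intersection, +0)
PU@1: {T} ∪ {C} = {C,T} (union, +1)
AHMOPU@1: {T} ∩ {C,T} = {T} (intersection, +0)
HM@2: {G} ∩ {G} = {G} (intersection, +0)
AHM@2: {C} ∪ {G} = {C,G} (union, +1)
AHMO@2: {C,G} ∩ {G} = {G} (intersection, +0)
PU@2: {C} ∪ {T} = {C,T} (union, +1)
AHMOPU@2: {G} ∪ {C,T} = {C,G,T} (union, +1)
HM@3: {G} ∩ {G} = {G} (intersection, +0)
AHM@3: {T} ∪ {G} = {G,T} (union, +1)
AHMO@3: {G,T} ∩ {G} = {G} (intersection, +0)
PU@3: {A} ∪ {G} = {A,G} (union, +1)
AHMOPU@3: {G} ∩ {A,G} = {G} (intersection, +0)
HM@4: {C} ∪ {T} = {C,T} (union, +1)
AHM@4: {A} ∪ {C,T} = {A,C,T} (union, +1)
AHMO@4: {A,C,T} ∪ {G} = {A,C,G,T} (union, +1)
PU@4: {T} ∩ {T} = {T} (intersection, +0)
AHMOPU@4: {A,C,G,T} ∩ {T} = {T} (intersection, +0)
per-site changes: [2, 3, 3, 2, 3]; total = 13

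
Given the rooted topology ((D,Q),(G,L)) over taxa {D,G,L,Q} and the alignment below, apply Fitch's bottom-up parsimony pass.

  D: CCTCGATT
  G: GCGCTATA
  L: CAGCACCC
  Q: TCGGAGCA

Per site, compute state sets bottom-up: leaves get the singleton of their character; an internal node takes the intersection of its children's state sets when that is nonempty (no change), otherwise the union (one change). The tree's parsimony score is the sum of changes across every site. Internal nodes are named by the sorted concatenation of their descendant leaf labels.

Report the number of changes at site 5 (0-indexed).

DQ@0: {C} ∪ {T} = {C,T} (union, +1)
GL@0: {G} ∪ {C} = {C,G} (union, +1)
DGLQ@0: {C,T} ∩ {C,G} = {C} (intersection, +0)
DQ@1: {C} ∩ {C} = {C} (intersection, +0)
GL@1: {C} ∪ {A} = {A,C} (union, +1)
DGLQ@1: {C} ∩ {A,C} = {C} (intersection, +0)
DQ@2: {T} ∪ {G} = {G,T} (union, +1)
GL@2: {G} ∩ {G} = {G} (intersection, +0)
DGLQ@2: {G,T} ∩ {G} = {G} (intersection, +0)
DQ@3: {C} ∪ {G} = {C,G} (union, +1)
GL@3: {C} ∩ {C} = {C} (intersection, +0)
DGLQ@3: {C,G} ∩ {C} = {C} (intersection, +0)
DQ@4: {G} ∪ {A} = {A,G} (union, +1)
GL@4: {T} ∪ {A} = {A,T} (union, +1)
DGLQ@4: {A,G} ∩ {A,T} = {A} (intersection, +0)
DQ@5: {A} ∪ {G} = {A,G} (union, +1)
GL@5: {A} ∪ {C} = {A,C} (union, +1)
DGLQ@5: {A,G} ∩ {A,C} = {A} (intersection, +0)
DQ@6: {T} ∪ {C} = {C,T} (union, +1)
GL@6: {T} ∪ {C} = {C,T} (union, +1)
DGLQ@6: {C,T} ∩ {C,T} = {C,T} (intersection, +0)
DQ@7: {T} ∪ {A} = {A,T} (union, +1)
GL@7: {A} ∪ {C} = {A,C} (union, +1)
DGLQ@7: {A,T} ∩ {A,C} = {A} (intersection, +0)
per-site changes: [2, 1, 1, 1, 2, 2, 2, 2]; total = 13

2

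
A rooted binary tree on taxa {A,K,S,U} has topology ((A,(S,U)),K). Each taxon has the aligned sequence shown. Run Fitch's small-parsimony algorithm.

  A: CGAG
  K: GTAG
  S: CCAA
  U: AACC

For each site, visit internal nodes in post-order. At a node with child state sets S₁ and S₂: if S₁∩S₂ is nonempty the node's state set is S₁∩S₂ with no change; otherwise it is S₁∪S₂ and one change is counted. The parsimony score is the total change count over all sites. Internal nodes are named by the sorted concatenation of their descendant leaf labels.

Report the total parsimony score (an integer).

8

SU@0: {C} ∪ {A} = {A,C} (union, +1)
ASU@0: {C} ∩ {A,C} = {C} (intersection, +0)
AKSU@0: {C} ∪ {G} = {C,G} (union, +1)
SU@1: {C} ∪ {A} = {A,C} (union, +1)
ASU@1: {G} ∪ {A,C} = {A,C,G} (union, +1)
AKSU@1: {A,C,G} ∪ {T} = {A,C,G,T} (union, +1)
SU@2: {A} ∪ {C} = {A,C} (union, +1)
ASU@2: {A} ∩ {A,C} = {A} (intersection, +0)
AKSU@2: {A} ∩ {A} = {A} (intersection, +0)
SU@3: {A} ∪ {C} = {A,C} (union, +1)
ASU@3: {G} ∪ {A,C} = {A,C,G} (union, +1)
AKSU@3: {A,C,G} ∩ {G} = {G} (intersection, +0)
per-site changes: [2, 3, 1, 2]; total = 8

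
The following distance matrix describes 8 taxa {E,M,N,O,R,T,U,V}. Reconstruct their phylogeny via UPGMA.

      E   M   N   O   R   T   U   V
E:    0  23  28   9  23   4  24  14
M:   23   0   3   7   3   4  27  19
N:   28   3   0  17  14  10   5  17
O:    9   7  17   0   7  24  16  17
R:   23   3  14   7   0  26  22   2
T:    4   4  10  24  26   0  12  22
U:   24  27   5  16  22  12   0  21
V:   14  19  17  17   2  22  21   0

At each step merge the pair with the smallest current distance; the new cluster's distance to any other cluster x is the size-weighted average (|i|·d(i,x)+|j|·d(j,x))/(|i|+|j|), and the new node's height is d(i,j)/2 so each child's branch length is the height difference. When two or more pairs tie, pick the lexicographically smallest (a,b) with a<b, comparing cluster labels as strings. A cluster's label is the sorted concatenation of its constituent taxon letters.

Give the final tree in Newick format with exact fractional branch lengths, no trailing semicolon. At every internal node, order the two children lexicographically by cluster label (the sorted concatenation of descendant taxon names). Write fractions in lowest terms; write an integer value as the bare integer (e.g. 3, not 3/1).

1. join R+V (d=2) ⇒ RV; edges |R|=1, |V|=1
  updated: d(E,RV)=37/2, d(M,RV)=11, d(N,RV)=31/2, d(O,RV)=12, d(RV,T)=24, d(RV,U)=43/2
2. join M+N (d=3) ⇒ MN; edges |M|=3/2, |N|=3/2
  updated: d(E,MN)=51/2, d(MN,O)=12, d(MN,RV)=53/4, d(MN,T)=7, d(MN,U)=16
3. join E+T (d=4) ⇒ ET; edges |E|=2, |T|=2
  updated: d(ET,MN)=65/4, d(ET,O)=33/2, d(ET,RV)=85/4, d(ET,U)=18
4. join MN+O (d=12) ⇒ MNO; edges |MN|=9/2, |O|=6
  updated: d(ET,MNO)=49/3, d(MNO,RV)=77/6, d(MNO,U)=16
5. join MNO+RV (d=77/6) ⇒ MNORV; edges |MNO|=5/12, |RV|=65/12
  updated: d(ET,MNORV)=183/10, d(MNORV,U)=91/5
6. join ET+U (d=18) ⇒ ETU; edges |ET|=7, |U|=9
  updated: d(ETU,MNORV)=274/15
7. join ETU+MNORV (d=274/15) ⇒ EMNORTUV; edges |ETU|=2/15, |MNORV|=163/60
final tree: (((E:2,T:2):7,U:9):2/15,(((M:3/2,N:3/2):9/2,O:6):5/12,(R:1,V:1):65/12):163/60)
total length: 2651/60

(((E:2,T:2):7,U:9):2/15,(((M:3/2,N:3/2):9/2,O:6):5/12,(R:1,V:1):65/12):163/60)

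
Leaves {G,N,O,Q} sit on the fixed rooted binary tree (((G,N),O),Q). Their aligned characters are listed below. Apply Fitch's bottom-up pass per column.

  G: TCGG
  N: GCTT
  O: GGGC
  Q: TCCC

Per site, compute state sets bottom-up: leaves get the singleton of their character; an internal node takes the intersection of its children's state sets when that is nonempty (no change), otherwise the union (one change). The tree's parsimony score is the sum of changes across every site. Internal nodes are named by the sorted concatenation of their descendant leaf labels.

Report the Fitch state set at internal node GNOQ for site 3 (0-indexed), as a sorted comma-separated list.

[col 0] GN: children G:{T}, N:{G} ∪→ {G,T}; cost 1
[col 0] GNO: children GN:{G,T}, O:{G} ∩→ {G}; cost 0
[col 0] GNOQ: children GNO:{G}, Q:{T} ∪→ {G,T}; cost 1
[col 1] GN: children G:{C}, N:{C} ∩→ {C}; cost 0
[col 1] GNO: children GN:{C}, O:{G} ∪→ {C,G}; cost 1
[col 1] GNOQ: children GNO:{C,G}, Q:{C} ∩→ {C}; cost 0
[col 2] GN: children G:{G}, N:{T} ∪→ {G,T}; cost 1
[col 2] GNO: children GN:{G,T}, O:{G} ∩→ {G}; cost 0
[col 2] GNOQ: children GNO:{G}, Q:{C} ∪→ {C,G}; cost 1
[col 3] GN: children G:{G}, N:{T} ∪→ {G,T}; cost 1
[col 3] GNO: children GN:{G,T}, O:{C} ∪→ {C,G,T}; cost 1
[col 3] GNOQ: children GNO:{C,G,T}, Q:{C} ∩→ {C}; cost 0
per-site changes: [2, 1, 2, 2]; total = 7

C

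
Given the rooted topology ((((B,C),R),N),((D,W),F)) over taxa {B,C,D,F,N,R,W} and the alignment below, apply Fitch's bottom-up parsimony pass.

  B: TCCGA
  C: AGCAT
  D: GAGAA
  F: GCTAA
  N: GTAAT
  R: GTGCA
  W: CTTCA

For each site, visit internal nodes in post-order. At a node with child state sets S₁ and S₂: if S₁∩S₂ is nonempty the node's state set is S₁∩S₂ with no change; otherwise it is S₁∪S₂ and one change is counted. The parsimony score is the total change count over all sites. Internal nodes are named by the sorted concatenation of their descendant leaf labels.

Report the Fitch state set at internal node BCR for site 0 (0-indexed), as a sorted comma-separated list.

A,G,T

BC@0: {T} ∪ {A} = {A,T} (union, +1)
BCR@0: {A,T} ∪ {G} = {A,G,T} (union, +1)
BCNR@0: {A,G,T} ∩ {G} = {G} (intersection, +0)
DW@0: {G} ∪ {C} = {C,G} (union, +1)
DFW@0: {C,G} ∩ {G} = {G} (intersection, +0)
BCDFNRW@0: {G} ∩ {G} = {G} (intersection, +0)
BC@1: {C} ∪ {G} = {C,G} (union, +1)
BCR@1: {C,G} ∪ {T} = {C,G,T} (union, +1)
BCNR@1: {C,G,T} ∩ {T} = {T} (intersection, +0)
DW@1: {A} ∪ {T} = {A,T} (union, +1)
DFW@1: {A,T} ∪ {C} = {A,C,T} (union, +1)
BCDFNRW@1: {T} ∩ {A,C,T} = {T} (intersection, +0)
BC@2: {C} ∩ {C} = {C} (intersection, +0)
BCR@2: {C} ∪ {G} = {C,G} (union, +1)
BCNR@2: {C,G} ∪ {A} = {A,C,G} (union, +1)
DW@2: {G} ∪ {T} = {G,T} (union, +1)
DFW@2: {G,T} ∩ {T} = {T} (intersection, +0)
BCDFNRW@2: {A,C,G} ∪ {T} = {A,C,G,T} (union, +1)
BC@3: {G} ∪ {A} = {A,G} (union, +1)
BCR@3: {A,G} ∪ {C} = {A,C,G} (union, +1)
BCNR@3: {A,C,G} ∩ {A} = {A} (intersection, +0)
DW@3: {A} ∪ {C} = {A,C} (union, +1)
DFW@3: {A,C} ∩ {A} = {A} (intersection, +0)
BCDFNRW@3: {A} ∩ {A} = {A} (intersection, +0)
BC@4: {A} ∪ {T} = {A,T} (union, +1)
BCR@4: {A,T} ∩ {A} = {A} (intersection, +0)
BCNR@4: {A} ∪ {T} = {A,T} (union, +1)
DW@4: {A} ∩ {A} = {A} (intersection, +0)
DFW@4: {A} ∩ {A} = {A} (intersection, +0)
BCDFNRW@4: {A,T} ∩ {A} = {A} (intersection, +0)
per-site changes: [3, 4, 4, 3, 2]; total = 16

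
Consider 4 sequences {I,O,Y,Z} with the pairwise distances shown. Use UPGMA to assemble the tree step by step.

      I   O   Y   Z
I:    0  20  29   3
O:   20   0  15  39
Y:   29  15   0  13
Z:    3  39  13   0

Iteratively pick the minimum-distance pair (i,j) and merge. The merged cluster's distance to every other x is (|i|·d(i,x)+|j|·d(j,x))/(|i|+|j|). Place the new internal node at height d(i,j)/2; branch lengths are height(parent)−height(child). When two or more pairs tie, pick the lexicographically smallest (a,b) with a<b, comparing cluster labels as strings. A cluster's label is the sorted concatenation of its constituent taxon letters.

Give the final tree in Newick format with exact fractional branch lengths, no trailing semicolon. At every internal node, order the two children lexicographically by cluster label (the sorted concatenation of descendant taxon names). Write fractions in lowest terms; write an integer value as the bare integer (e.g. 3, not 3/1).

1. join I+Z (d=3) ⇒ IZ; edges |I|=3/2, |Z|=3/2
  updated: d(IZ,O)=59/2, d(IZ,Y)=21
2. join O+Y (d=15) ⇒ OY; edges |O|=15/2, |Y|=15/2
  updated: d(IZ,OY)=101/4
3. join IZ+OY (d=101/4) ⇒ IOYZ; edges |IZ|=89/8, |OY|=41/8
final tree: ((I:3/2,Z:3/2):89/8,(O:15/2,Y:15/2):41/8)
total length: 137/4

((I:3/2,Z:3/2):89/8,(O:15/2,Y:15/2):41/8)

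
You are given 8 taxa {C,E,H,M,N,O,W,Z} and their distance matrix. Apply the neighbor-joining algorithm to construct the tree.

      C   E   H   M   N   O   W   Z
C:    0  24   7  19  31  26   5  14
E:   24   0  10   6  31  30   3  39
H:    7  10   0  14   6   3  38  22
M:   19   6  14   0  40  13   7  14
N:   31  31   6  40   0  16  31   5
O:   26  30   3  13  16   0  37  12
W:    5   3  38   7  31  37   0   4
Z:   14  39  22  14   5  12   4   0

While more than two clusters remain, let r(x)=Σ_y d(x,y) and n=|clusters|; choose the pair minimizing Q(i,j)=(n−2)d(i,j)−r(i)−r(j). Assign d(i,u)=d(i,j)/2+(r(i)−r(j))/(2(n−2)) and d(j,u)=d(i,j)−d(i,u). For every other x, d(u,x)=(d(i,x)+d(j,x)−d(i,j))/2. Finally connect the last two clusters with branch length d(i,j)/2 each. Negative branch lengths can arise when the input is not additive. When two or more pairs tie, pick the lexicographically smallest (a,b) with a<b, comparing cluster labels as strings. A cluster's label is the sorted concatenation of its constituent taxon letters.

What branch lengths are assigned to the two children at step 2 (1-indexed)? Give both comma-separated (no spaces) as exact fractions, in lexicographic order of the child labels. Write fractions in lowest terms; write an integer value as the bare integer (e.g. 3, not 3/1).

iteration 1: select E,W (d=3, Q=-250); attach at lengths (3, 0); label the merged cluster EW
  updated: d(C,EW)=13, d(EW,H)=45/2, d(EW,M)=5, d(EW,N)=59/2, d(EW,O)=32, d(EW,Z)=20
iteration 2: select EW,M (d=5, Q=-202); attach at lengths (21/5, 4/5); label the merged cluster EMW
  updated: d(C,EMW)=27/2, d(EMW,H)=63/4, d(EMW,N)=129/4, d(EMW,O)=20, d(EMW,Z)=29/2
iteration 3: select N,Z (d=5, Q=-551/4); attach at lengths (171/32, -11/32); label the merged cluster NZ
  updated: d(C,NZ)=20, d(EMW,NZ)=167/8, d(H,NZ)=23/2, d(NZ,O)=23/2
iteration 4: select C,EMW (d=27/2, Q=-769/8); attach at lengths (295/48, 353/48); label the merged cluster CEMW
  updated: d(CEMW,H)=37/8, d(CEMW,NZ)=219/16, d(CEMW,O)=65/4
iteration 5: select CEMW,H (d=37/8, Q=-711/16); attach at lengths (395/64, -99/64); label the merged cluster CEHMW
  updated: d(CEHMW,NZ)=329/32, d(CEHMW,O)=117/16
iteration 6: select CEHMW,NZ (d=329/32, Q=-931/32); attach at lengths (195/64, 463/64); label the merged cluster CEHMNWZ
  updated: d(CEHMNWZ,O)=273/64
iteration 7: select CEHMNWZ,O (d=273/64); attach at lengths (273/128, 273/128); label the merged cluster CEHMNOWZ
final tree: ((((C:295/48,((E:3,W:0):21/5,M:4/5):353/48):395/64,H:-99/64):195/64,(N:171/32,Z:-11/32):463/64):273/128,O:273/128)
total length: 2923/64

21/5,4/5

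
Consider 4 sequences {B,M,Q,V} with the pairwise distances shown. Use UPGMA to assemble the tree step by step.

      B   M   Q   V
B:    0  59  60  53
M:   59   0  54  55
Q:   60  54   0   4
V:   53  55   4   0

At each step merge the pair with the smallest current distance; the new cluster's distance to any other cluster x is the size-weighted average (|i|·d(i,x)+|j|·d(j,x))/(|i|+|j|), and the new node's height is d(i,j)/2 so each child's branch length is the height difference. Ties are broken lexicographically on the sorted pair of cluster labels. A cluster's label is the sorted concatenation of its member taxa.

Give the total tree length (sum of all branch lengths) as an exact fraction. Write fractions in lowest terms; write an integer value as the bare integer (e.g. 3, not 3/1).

1039/12

step 1: merge (Q,V) at d=4; branch lengths Q→2, V→2; new cluster QV
  updated: d(B,QV)=113/2, d(M,QV)=109/2
step 2: merge (M,QV) at d=109/2; branch lengths M→109/4, QV→101/4; new cluster MQV
  updated: d(B,MQV)=172/3
step 3: merge (B,MQV) at d=172/3; branch lengths B→86/3, MQV→17/12; new cluster BMQV
final tree: (B:86/3,(M:109/4,(Q:2,V:2):101/4):17/12)
total length: 1039/12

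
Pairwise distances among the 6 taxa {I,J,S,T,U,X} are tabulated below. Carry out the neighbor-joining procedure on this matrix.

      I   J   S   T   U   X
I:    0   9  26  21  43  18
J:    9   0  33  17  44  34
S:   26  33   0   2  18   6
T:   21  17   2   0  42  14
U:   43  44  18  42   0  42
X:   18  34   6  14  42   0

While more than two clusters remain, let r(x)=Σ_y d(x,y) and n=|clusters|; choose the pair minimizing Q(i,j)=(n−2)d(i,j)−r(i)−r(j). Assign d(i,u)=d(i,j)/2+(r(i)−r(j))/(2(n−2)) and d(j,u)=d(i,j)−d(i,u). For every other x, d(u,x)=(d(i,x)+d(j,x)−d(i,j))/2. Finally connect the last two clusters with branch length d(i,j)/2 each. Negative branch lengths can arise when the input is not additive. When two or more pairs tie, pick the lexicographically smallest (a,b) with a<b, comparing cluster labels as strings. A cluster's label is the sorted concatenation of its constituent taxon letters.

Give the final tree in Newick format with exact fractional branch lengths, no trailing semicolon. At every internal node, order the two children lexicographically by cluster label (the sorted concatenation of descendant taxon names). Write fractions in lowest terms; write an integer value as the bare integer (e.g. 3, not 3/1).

step 1: merge (I,J) at d=9, Q=-218; branch lengths I→2, J→7; new cluster IJ
  updated: d(IJ,S)=25, d(IJ,T)=29/2, d(IJ,U)=39, d(IJ,X)=43/2
step 2: merge (S,U) at d=18, Q=-138; branch lengths S→-6, U→24; new cluster SU
  updated: d(IJ,SU)=23, d(SU,T)=13, d(SU,X)=15
step 3: merge (IJ,T) at d=29/2, Q=-143/2; branch lengths IJ→93/8, T→23/8; new cluster IJT
  updated: d(IJT,SU)=43/4, d(IJT,X)=21/2
step 4: merge (IJT,SU) at d=43/4, Q=-145/4; branch lengths IJT→25/8, SU→61/8; new cluster IJSTU
  updated: d(IJSTU,X)=59/8
step 5: merge (IJSTU,X) at d=59/8; branch lengths IJSTU→59/16, X→59/16; new cluster IJSTUX
final tree: ((((I:2,J:7):93/8,T:23/8):25/8,(S:-6,U:24):61/8):59/16,X:59/16)
total length: 477/8

((((I:2,J:7):93/8,T:23/8):25/8,(S:-6,U:24):61/8):59/16,X:59/16)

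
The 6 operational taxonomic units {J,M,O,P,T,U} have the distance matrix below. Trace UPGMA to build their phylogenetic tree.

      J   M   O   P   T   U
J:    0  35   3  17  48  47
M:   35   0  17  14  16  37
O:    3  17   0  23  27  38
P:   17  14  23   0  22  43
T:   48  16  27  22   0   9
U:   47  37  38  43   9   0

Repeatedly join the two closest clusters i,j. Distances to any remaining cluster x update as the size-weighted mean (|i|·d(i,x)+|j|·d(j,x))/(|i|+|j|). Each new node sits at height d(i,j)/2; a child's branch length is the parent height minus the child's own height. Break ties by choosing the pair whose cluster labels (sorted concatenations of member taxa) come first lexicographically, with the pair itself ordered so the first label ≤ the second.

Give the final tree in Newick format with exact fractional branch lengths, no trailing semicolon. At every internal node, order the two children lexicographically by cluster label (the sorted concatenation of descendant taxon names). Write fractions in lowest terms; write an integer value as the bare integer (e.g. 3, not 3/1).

iteration 1: select J,O (d=3); attach at lengths (3/2, 3/2); label the merged cluster JO
  updated: d(JO,M)=26, d(JO,P)=20, d(JO,T)=75/2, d(JO,U)=85/2
iteration 2: select T,U (d=9); attach at lengths (9/2, 9/2); label the merged cluster TU
  updated: d(JO,TU)=40, d(M,TU)=53/2, d(P,TU)=65/2
iteration 3: select M,P (d=14); attach at lengths (7, 7); label the merged cluster MP
  updated: d(JO,MP)=23, d(MP,TU)=59/2
iteration 4: select JO,MP (d=23); attach at lengths (10, 9/2); label the merged cluster JMOP
  updated: d(JMOP,TU)=139/4
iteration 5: select JMOP,TU (d=139/4); attach at lengths (47/8, 103/8); label the merged cluster JMOPTU
final tree: (((J:3/2,O:3/2):10,(M:7,P:7):9/2):47/8,(T:9/2,U:9/2):103/8)
total length: 237/4

(((J:3/2,O:3/2):10,(M:7,P:7):9/2):47/8,(T:9/2,U:9/2):103/8)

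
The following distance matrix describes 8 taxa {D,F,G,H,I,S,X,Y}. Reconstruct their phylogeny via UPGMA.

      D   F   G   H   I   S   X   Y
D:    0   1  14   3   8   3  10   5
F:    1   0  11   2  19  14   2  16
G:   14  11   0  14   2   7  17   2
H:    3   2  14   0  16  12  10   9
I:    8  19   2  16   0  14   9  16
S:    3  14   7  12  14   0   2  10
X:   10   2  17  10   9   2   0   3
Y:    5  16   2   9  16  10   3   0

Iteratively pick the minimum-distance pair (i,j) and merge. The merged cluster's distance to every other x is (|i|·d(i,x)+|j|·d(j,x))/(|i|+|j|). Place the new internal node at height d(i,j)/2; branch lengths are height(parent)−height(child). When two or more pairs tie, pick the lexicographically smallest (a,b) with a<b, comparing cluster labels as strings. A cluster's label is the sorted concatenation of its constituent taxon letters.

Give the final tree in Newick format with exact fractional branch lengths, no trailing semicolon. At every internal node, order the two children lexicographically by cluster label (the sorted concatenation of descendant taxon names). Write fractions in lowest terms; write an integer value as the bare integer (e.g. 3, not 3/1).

iteration 1: select D,F (d=1); attach at lengths (1/2, 1/2); label the merged cluster DF
  updated: d(DF,G)=25/2, d(DF,H)=5/2, d(DF,I)=27/2, d(DF,S)=17/2, d(DF,X)=6, d(DF,Y)=21/2
iteration 2: select G,I (d=2); attach at lengths (1, 1); label the merged cluster GI
  updated: d(DF,GI)=13, d(GI,H)=15, d(GI,S)=21/2, d(GI,X)=13, d(GI,Y)=9
iteration 3: select S,X (d=2); attach at lengths (1, 1); label the merged cluster SX
  updated: d(DF,SX)=29/4, d(GI,SX)=47/4, d(H,SX)=11, d(SX,Y)=13/2
iteration 4: select DF,H (d=5/2); attach at lengths (3/4, 5/4); label the merged cluster DFH
  updated: d(DFH,GI)=41/3, d(DFH,SX)=17/2, d(DFH,Y)=10
iteration 5: select SX,Y (d=13/2); attach at lengths (9/4, 13/4); label the merged cluster SXY
  updated: d(DFH,SXY)=9, d(GI,SXY)=65/6
iteration 6: select DFH,SXY (d=9); attach at lengths (13/4, 5/4); label the merged cluster DFHSXY
  updated: d(DFHSXY,GI)=49/4
iteration 7: select DFHSXY,GI (d=49/4); attach at lengths (13/8, 41/8); label the merged cluster DFGHISXY
final tree: ((((D:1/2,F:1/2):3/4,H:5/4):13/4,((S:1,X:1):9/4,Y:13/4):5/4):13/8,(G:1,I:1):41/8)
total length: 95/4

((((D:1/2,F:1/2):3/4,H:5/4):13/4,((S:1,X:1):9/4,Y:13/4):5/4):13/8,(G:1,I:1):41/8)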